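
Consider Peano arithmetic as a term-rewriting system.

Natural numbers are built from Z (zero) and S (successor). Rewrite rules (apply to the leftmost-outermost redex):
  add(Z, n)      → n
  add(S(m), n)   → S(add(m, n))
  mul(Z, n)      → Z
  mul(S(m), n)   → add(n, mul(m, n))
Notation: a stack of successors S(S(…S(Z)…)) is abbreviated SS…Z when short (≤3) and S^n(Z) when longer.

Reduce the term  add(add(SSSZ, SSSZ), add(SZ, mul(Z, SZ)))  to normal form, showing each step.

  start: add(add(SSSZ, SSSZ), add(SZ, mul(Z, SZ)))
  →1  add(S(add(SSZ, SSSZ)), add(SZ, mul(Z, SZ)))
  →2  S(add(add(SSZ, SSSZ), add(SZ, mul(Z, SZ))))
  →3  S(add(S(add(SZ, SSSZ)), add(SZ, mul(Z, SZ))))
  →4  S(S(add(add(SZ, SSSZ), add(SZ, mul(Z, SZ)))))
  →5  S(S(add(S(add(Z, SSSZ)), add(SZ, mul(Z, SZ)))))
  →6  S(S(S(add(add(Z, SSSZ), add(SZ, mul(Z, SZ))))))
  →7  S(S(S(add(SSSZ, add(SZ, mul(Z, SZ))))))
  →8  S(S(S(S(add(SSZ, add(SZ, mul(Z, SZ)))))))
  →9  S(S(S(S(S(add(SZ, add(SZ, mul(Z, SZ))))))))
  →10  S(S(S(S(S(S(add(Z, add(SZ, mul(Z, SZ)))))))))
  →11  S(S(S(S(S(S(add(SZ, mul(Z, SZ))))))))
  →12  S(S(S(S(S(S(S(add(Z, mul(Z, SZ)))))))))
  →13  S(S(S(S(S(S(S(mul(Z, SZ))))))))
  →14  S^7(Z)

Answer: normal form = S^7(Z)  (in 14 steps)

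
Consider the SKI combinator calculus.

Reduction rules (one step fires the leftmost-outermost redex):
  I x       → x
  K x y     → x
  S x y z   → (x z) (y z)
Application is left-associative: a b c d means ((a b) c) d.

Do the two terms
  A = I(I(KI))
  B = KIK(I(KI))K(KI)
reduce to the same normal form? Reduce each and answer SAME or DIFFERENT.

Answer: SAME — A ⇓ KI, B ⇓ KI

Derivation:
Term A:
  start: I(I(KI))
  step 1: I(KI)
  step 2: KI

Term B:
  start: KIK(I(KI))K(KI)
  step 1: I(I(KI))K(KI)
  step 2: I(KI)K(KI)
  step 3: KIK(KI)
  step 4: I(KI)
  step 5: KI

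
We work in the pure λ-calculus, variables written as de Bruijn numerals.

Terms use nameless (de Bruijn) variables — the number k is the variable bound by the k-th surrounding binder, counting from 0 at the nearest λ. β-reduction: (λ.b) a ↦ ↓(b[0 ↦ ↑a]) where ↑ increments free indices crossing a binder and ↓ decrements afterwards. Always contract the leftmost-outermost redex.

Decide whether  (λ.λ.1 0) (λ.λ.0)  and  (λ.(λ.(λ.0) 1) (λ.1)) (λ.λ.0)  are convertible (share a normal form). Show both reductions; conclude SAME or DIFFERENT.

Answer: SAME — A ⇓ λ.λ.0, B ⇓ λ.λ.0

Reduction:
Term A:
  start: (λ.λ.1 0) (λ.λ.0)
  [1] λ.(λ.λ.0) 0
  [2] λ.λ.0

Term B:
  start: (λ.(λ.(λ.0) 1) (λ.1)) (λ.λ.0)
  [1] (λ.(λ.0) (λ.λ.0)) (λ.λ.λ.0)
  [2] (λ.0) (λ.λ.0)
  [3] λ.λ.0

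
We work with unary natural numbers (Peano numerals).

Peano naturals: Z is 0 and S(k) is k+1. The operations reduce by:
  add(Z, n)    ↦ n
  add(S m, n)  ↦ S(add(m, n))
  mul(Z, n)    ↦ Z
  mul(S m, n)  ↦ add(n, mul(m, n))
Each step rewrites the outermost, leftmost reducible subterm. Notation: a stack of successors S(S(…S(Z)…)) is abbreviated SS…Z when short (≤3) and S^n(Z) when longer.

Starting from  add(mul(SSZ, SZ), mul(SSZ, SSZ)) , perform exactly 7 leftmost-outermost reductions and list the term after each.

  start: add(mul(SSZ, SZ), mul(SSZ, SSZ))
  →1  add(add(SZ, mul(SZ, SZ)), mul(SSZ, SSZ))
  →2  add(S(add(Z, mul(SZ, SZ))), mul(SSZ, SSZ))
  →3  S(add(add(Z, mul(SZ, SZ)), mul(SSZ, SSZ)))
  →4  S(add(mul(SZ, SZ), mul(SSZ, SSZ)))
  →5  S(add(add(SZ, mul(Z, SZ)), mul(SSZ, SSZ)))
  →6  S(add(S(add(Z, mul(Z, SZ))), mul(SSZ, SSZ)))
  →7  S(S(add(add(Z, mul(Z, SZ)), mul(SSZ, SSZ))))

Answer: after 7 steps: S(S(add(add(Z, mul(Z, SZ)), mul(SSZ, SSZ))))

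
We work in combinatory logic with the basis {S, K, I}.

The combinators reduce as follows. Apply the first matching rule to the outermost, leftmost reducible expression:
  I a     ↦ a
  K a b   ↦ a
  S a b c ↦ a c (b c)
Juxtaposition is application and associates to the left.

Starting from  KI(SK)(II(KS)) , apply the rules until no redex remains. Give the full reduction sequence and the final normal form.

Answer: normal form = KS  (in 4 steps)

Working:
  start: KI(SK)(II(KS))
  step 1: I(II(KS))
  step 2: II(KS)
  step 3: I(KS)
  step 4: KS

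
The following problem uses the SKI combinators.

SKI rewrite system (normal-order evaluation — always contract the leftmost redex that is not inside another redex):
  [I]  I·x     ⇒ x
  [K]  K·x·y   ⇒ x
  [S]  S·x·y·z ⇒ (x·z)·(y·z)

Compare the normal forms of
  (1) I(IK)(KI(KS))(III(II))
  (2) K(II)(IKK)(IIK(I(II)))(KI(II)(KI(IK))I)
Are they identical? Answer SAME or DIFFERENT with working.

Answer: SAME — A ⇓ I, B ⇓ I

Derivation:
Term A:
  start: I(IK)(KI(KS))(III(II))
  step 1: IK(KI(KS))(III(II))
  step 2: K(KI(KS))(III(II))
  step 3: KI(KS)
  step 4: I

Term B:
  start: K(II)(IKK)(IIK(I(II)))(KI(II)(KI(IK))I)
  step 1: II(IIK(I(II)))(KI(II)(KI(IK))I)
  step 2: I(IIK(I(II)))(KI(II)(KI(IK))I)
  step 3: IIK(I(II))(KI(II)(KI(IK))I)
  step 4: IK(I(II))(KI(II)(KI(IK))I)
  step 5: K(I(II))(KI(II)(KI(IK))I)
  step 6: I(II)
  step 7: II
  step 8: I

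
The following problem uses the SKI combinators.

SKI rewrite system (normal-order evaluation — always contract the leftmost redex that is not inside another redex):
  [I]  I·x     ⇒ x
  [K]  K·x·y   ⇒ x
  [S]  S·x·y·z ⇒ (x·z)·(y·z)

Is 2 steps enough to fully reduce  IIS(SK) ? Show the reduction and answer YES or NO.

  start: IIS(SK)
  →1  IS(SK)
  →2  S(SK)

Answer: YES — reaches normal form S(SK) in 2 ≤ 2 steps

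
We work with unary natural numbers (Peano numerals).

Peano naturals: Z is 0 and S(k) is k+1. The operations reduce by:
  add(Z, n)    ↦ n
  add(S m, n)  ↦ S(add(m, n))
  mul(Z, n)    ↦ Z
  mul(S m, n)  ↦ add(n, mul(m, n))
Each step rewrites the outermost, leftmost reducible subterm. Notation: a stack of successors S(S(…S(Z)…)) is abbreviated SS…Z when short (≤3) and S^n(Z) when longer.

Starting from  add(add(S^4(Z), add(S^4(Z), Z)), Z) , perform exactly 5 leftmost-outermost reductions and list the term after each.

Answer: after 5 steps: S(S(add(S(add(SZ, add(S^4(Z), Z))), Z)))

Working:
  start: add(add(S^4(Z), add(S^4(Z), Z)), Z)
  [1] add(S(add(SSSZ, add(S^4(Z), Z))), Z)
  [2] S(add(add(SSSZ, add(S^4(Z), Z)), Z))
  [3] S(add(S(add(SSZ, add(S^4(Z), Z))), Z))
  [4] S(S(add(add(SSZ, add(S^4(Z), Z)), Z)))
  [5] S(S(add(S(add(SZ, add(S^4(Z), Z))), Z)))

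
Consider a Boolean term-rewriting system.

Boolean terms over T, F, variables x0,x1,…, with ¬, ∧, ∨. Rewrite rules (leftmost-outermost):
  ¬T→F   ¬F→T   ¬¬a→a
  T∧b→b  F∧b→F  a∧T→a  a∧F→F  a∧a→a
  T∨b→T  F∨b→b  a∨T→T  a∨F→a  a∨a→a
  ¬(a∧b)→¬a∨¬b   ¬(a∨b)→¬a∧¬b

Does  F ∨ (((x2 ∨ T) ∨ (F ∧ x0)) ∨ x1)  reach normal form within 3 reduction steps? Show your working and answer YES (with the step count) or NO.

  start: F ∨ (((x2 ∨ T) ∨ (F ∧ x0)) ∨ x1)
  →1  ((x2 ∨ T) ∨ (F ∧ x0)) ∨ x1
  →2  (T ∨ (F ∧ x0)) ∨ x1
  →3  T ∨ x1

Answer: NO — after 3 steps the term is T ∨ x1, not yet normal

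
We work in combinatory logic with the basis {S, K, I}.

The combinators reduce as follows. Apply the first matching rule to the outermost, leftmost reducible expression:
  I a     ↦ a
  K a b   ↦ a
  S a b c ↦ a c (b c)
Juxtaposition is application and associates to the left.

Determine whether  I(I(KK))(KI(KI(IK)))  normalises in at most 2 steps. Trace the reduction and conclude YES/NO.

Answer: NO — after 2 steps the term is KK(KI(KI(IK))), not yet normal

Reduction:
  start: I(I(KK))(KI(KI(IK)))
  [1] I(KK)(KI(KI(IK)))
  [2] KK(KI(KI(IK)))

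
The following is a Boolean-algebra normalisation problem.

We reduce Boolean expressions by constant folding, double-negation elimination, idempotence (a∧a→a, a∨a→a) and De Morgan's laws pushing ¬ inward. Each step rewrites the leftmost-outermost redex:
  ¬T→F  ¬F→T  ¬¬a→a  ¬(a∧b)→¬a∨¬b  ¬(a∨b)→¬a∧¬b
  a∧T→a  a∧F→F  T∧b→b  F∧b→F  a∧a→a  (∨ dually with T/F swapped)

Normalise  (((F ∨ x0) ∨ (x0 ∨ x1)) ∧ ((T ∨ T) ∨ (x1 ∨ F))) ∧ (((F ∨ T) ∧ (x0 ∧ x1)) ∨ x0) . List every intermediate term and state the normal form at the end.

  start: (((F ∨ x0) ∨ (x0 ∨ x1)) ∧ ((T ∨ T) ∨ (x1 ∨ F))) ∧ (((F ∨ T) ∧ (x0 ∧ x1)) ∨ x0)
  →1  ((x0 ∨ (x0 ∨ x1)) ∧ ((T ∨ T) ∨ (x1 ∨ F))) ∧ (((F ∨ T) ∧ (x0 ∧ x1)) ∨ x0)
  →2  ((x0 ∨ (x0 ∨ x1)) ∧ (T ∨ (x1 ∨ F))) ∧ (((F ∨ T) ∧ (x0 ∧ x1)) ∨ x0)
  →3  ((x0 ∨ (x0 ∨ x1)) ∧ T) ∧ (((F ∨ T) ∧ (x0 ∧ x1)) ∨ x0)
  →4  (x0 ∨ (x0 ∨ x1)) ∧ (((F ∨ T) ∧ (x0 ∧ x1)) ∨ x0)
  →5  (x0 ∨ (x0 ∨ x1)) ∧ ((T ∧ (x0 ∧ x1)) ∨ x0)
  →6  (x0 ∨ (x0 ∨ x1)) ∧ ((x0 ∧ x1) ∨ x0)

Answer: normal form = (x0 ∨ (x0 ∨ x1)) ∧ ((x0 ∧ x1) ∨ x0)  (in 6 steps)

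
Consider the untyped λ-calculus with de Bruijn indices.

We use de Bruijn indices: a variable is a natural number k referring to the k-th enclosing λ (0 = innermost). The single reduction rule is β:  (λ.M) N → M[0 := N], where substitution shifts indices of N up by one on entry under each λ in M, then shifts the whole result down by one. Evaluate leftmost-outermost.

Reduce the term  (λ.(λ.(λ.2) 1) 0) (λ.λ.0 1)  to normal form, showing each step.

Answer: normal form = λ.λ.0 1  (in 3 steps)

Reduction:
  start: (λ.(λ.(λ.2) 1) 0) (λ.λ.0 1)
  →1  (λ.(λ.λ.λ.0 1) (λ.λ.0 1)) (λ.λ.0 1)
  →2  (λ.λ.λ.0 1) (λ.λ.0 1)
  →3  λ.λ.0 1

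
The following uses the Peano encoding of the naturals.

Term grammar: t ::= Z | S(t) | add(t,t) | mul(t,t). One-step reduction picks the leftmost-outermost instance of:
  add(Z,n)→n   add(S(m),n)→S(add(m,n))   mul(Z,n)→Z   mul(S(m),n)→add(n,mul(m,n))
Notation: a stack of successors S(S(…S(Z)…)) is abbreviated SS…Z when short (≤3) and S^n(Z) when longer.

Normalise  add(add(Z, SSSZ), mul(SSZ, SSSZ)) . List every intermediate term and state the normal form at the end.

Answer: normal form = S^9(Z)  (in 16 steps)

Derivation:
  start: add(add(Z, SSSZ), mul(SSZ, SSSZ))
  [1] add(SSSZ, mul(SSZ, SSSZ))
  [2] S(add(SSZ, mul(SSZ, SSSZ)))
  [3] S(S(add(SZ, mul(SSZ, SSSZ))))
  [4] S(S(S(add(Z, mul(SSZ, SSSZ)))))
  [5] S(S(S(mul(SSZ, SSSZ))))
  [6] S(S(S(add(SSSZ, mul(SZ, SSSZ)))))
  [7] S(S(S(S(add(SSZ, mul(SZ, SSSZ))))))
  [8] S(S(S(S(S(add(SZ, mul(SZ, SSSZ)))))))
  [9] S(S(S(S(S(S(add(Z, mul(SZ, SSSZ))))))))
  [10] S(S(S(S(S(S(mul(SZ, SSSZ)))))))
  [11] S(S(S(S(S(S(add(SSSZ, mul(Z, SSSZ))))))))
  [12] S(S(S(S(S(S(S(add(SSZ, mul(Z, SSSZ)))))))))
  [13] S(S(S(S(S(S(S(S(add(SZ, mul(Z, SSSZ))))))))))
  [14] S(S(S(S(S(S(S(S(S(add(Z, mul(Z, SSSZ)))))))))))
  [15] S(S(S(S(S(S(S(S(S(mul(Z, SSSZ))))))))))
  [16] S^9(Z)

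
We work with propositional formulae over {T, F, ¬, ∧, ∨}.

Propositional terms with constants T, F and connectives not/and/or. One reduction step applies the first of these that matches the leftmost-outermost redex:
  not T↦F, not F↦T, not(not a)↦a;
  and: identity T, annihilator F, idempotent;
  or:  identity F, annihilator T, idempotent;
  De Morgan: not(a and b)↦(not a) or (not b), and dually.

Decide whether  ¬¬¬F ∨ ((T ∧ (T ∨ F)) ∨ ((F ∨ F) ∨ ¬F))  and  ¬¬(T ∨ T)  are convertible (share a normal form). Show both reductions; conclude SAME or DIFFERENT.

Term A:
  start: ¬¬¬F ∨ ((T ∧ (T ∨ F)) ∨ ((F ∨ F) ∨ ¬F))
  →1  ¬F ∨ ((T ∧ (T ∨ F)) ∨ ((F ∨ F) ∨ ¬F))
  →2  T ∨ ((T ∧ (T ∨ F)) ∨ ((F ∨ F) ∨ ¬F))
  →3  T

Term B:
  start: ¬¬(T ∨ T)
  →1  T ∨ T
  →2  T

Answer: SAME — A ⇓ T, B ⇓ T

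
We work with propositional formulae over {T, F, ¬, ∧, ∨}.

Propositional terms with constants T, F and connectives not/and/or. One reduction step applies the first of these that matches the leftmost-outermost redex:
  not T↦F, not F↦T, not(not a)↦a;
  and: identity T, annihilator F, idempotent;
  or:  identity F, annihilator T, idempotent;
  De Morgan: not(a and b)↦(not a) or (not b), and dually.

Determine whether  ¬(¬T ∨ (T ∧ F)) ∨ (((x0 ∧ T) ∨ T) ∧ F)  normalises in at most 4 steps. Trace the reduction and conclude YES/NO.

  start: ¬(¬T ∨ (T ∧ F)) ∨ (((x0 ∧ T) ∨ T) ∧ F)
  [1] (¬¬T ∧ ¬(T ∧ F)) ∨ (((x0 ∧ T) ∨ T) ∧ F)
  [2] (T ∧ ¬(T ∧ F)) ∨ (((x0 ∧ T) ∨ T) ∧ F)
  [3] ¬(T ∧ F) ∨ (((x0 ∧ T) ∨ T) ∧ F)
  [4] (¬T ∨ ¬F) ∨ (((x0 ∧ T) ∨ T) ∧ F)

Answer: NO — after 4 steps the term is (¬T ∨ ¬F) ∨ (((x0 ∧ T) ∨ T) ∧ F), not yet normal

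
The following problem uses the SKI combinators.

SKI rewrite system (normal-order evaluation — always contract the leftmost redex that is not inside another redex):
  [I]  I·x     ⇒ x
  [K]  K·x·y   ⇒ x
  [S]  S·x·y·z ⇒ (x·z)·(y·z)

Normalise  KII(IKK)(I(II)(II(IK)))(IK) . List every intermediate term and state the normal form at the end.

Answer: normal form = KK  (in 5 steps)

Derivation:
  start: KII(IKK)(I(II)(II(IK)))(IK)
  →1  I(IKK)(I(II)(II(IK)))(IK)
  →2  IKK(I(II)(II(IK)))(IK)
  →3  KK(I(II)(II(IK)))(IK)
  →4  K(IK)
  →5  KK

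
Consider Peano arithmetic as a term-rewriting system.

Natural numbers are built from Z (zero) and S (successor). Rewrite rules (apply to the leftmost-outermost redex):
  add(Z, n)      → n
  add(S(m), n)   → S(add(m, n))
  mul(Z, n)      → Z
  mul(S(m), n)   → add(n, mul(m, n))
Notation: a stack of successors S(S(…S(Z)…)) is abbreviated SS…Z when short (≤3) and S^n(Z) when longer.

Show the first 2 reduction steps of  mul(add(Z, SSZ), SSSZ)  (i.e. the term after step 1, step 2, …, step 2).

Answer: after 2 steps: add(SSSZ, mul(SZ, SSSZ))

Working:
  start: mul(add(Z, SSZ), SSSZ)
  step 1: mul(SSZ, SSSZ)
  step 2: add(SSSZ, mul(SZ, SSSZ))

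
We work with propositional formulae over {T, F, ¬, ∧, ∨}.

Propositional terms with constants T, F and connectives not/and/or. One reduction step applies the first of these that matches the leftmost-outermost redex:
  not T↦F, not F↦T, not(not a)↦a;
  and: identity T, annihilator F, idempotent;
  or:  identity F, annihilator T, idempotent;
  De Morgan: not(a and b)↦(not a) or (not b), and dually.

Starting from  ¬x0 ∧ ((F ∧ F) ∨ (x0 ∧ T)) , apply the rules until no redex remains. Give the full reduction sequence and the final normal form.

  start: ¬x0 ∧ ((F ∧ F) ∨ (x0 ∧ T))
  [1] ¬x0 ∧ (F ∨ (x0 ∧ T))
  [2] ¬x0 ∧ (x0 ∧ T)
  [3] ¬x0 ∧ x0

Answer: normal form = ¬x0 ∧ x0  (in 3 steps)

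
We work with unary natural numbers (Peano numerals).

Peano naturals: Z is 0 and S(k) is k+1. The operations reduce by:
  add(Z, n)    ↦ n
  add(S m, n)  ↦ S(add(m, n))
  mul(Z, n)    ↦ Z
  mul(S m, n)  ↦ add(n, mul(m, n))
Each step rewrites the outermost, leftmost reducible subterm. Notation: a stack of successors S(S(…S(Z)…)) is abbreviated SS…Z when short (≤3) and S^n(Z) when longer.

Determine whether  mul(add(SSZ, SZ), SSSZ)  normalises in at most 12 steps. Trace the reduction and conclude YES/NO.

  start: mul(add(SSZ, SZ), SSSZ)
  [1] mul(S(add(SZ, SZ)), SSSZ)
  [2] add(SSSZ, mul(add(SZ, SZ), SSSZ))
  [3] S(add(SSZ, mul(add(SZ, SZ), SSSZ)))
  [4] S(S(add(SZ, mul(add(SZ, SZ), SSSZ))))
  [5] S(S(S(add(Z, mul(add(SZ, SZ), SSSZ)))))
  [6] S(S(S(mul(add(SZ, SZ), SSSZ))))
  [7] S(S(S(mul(S(add(Z, SZ)), SSSZ))))
  [8] S(S(S(add(SSSZ, mul(add(Z, SZ), SSSZ)))))
  [9] S(S(S(S(add(SSZ, mul(add(Z, SZ), SSSZ))))))
  [10] S(S(S(S(S(add(SZ, mul(add(Z, SZ), SSSZ)))))))
  [11] S(S(S(S(S(S(add(Z, mul(add(Z, SZ), SSSZ))))))))
  [12] S(S(S(S(S(S(mul(add(Z, SZ), SSSZ)))))))

Answer: NO — after 12 steps the term is S(S(S(S(S(S(mul(add(Z, SZ), SSSZ))))))), not yet normal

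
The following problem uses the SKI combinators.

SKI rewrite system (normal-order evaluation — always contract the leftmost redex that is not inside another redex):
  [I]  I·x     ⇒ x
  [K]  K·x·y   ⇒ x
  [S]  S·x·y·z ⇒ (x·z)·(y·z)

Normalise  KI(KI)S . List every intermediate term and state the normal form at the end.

Answer: normal form = S  (in 2 steps)

Derivation:
  start: KI(KI)S
  →1  IS
  →2  S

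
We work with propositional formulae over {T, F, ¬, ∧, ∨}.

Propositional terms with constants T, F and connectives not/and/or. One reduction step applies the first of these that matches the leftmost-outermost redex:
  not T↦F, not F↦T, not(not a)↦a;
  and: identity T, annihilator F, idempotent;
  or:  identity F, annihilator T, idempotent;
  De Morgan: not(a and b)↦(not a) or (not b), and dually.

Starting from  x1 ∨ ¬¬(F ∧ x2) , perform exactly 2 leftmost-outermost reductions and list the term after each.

  start: x1 ∨ ¬¬(F ∧ x2)
  →1  x1 ∨ (F ∧ x2)
  →2  x1 ∨ F

Answer: after 2 steps: x1 ∨ F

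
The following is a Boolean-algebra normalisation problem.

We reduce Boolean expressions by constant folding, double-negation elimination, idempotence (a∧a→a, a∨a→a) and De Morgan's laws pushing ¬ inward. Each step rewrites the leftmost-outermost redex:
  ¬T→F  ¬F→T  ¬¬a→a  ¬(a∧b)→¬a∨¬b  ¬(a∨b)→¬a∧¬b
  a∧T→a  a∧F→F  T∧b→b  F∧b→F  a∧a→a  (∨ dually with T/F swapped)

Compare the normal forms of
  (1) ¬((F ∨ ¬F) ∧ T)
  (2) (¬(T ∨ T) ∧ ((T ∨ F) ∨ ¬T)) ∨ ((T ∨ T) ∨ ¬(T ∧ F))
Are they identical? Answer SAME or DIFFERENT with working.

Answer: DIFFERENT — A ⇓ F, B ⇓ T

Derivation:
Term A:
  start: ¬((F ∨ ¬F) ∧ T)
  [1] ¬(F ∨ ¬F) ∨ ¬T
  [2] (¬F ∧ ¬¬F) ∨ ¬T
  [3] (T ∧ ¬¬F) ∨ ¬T
  [4] ¬¬F ∨ ¬T
  [5] F ∨ ¬T
  [6] ¬T
  [7] F

Term B:
  start: (¬(T ∨ T) ∧ ((T ∨ F) ∨ ¬T)) ∨ ((T ∨ T) ∨ ¬(T ∧ F))
  [1] ((¬T ∧ ¬T) ∧ ((T ∨ F) ∨ ¬T)) ∨ ((T ∨ T) ∨ ¬(T ∧ F))
  [2] (¬T ∧ ((T ∨ F) ∨ ¬T)) ∨ ((T ∨ T) ∨ ¬(T ∧ F))
  [3] (F ∧ ((T ∨ F) ∨ ¬T)) ∨ ((T ∨ T) ∨ ¬(T ∧ F))
  [4] F ∨ ((T ∨ T) ∨ ¬(T ∧ F))
  [5] (T ∨ T) ∨ ¬(T ∧ F)
  [6] T ∨ ¬(T ∧ F)
  [7] T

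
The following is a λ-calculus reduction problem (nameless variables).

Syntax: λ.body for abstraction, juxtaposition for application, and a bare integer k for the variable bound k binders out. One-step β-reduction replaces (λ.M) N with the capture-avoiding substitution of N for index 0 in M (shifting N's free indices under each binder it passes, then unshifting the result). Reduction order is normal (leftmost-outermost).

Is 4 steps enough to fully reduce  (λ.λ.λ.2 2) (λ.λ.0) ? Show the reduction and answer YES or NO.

  start: (λ.λ.λ.2 2) (λ.λ.0)
  [1] λ.λ.(λ.λ.0) (λ.λ.0)
  [2] λ.λ.λ.0

Answer: YES — reaches normal form λ.λ.λ.0 in 2 ≤ 4 steps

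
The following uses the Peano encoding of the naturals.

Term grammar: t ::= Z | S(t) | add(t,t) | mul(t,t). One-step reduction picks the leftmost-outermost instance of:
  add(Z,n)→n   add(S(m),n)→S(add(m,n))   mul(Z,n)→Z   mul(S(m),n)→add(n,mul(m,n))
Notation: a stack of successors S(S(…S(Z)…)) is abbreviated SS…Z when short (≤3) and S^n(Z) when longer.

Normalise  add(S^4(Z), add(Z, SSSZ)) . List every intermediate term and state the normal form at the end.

  start: add(S^4(Z), add(Z, SSSZ))
  step 1: S(add(SSSZ, add(Z, SSSZ)))
  step 2: S(S(add(SSZ, add(Z, SSSZ))))
  step 3: S(S(S(add(SZ, add(Z, SSSZ)))))
  step 4: S(S(S(S(add(Z, add(Z, SSSZ))))))
  step 5: S(S(S(S(add(Z, SSSZ)))))
  step 6: S^7(Z)

Answer: normal form = S^7(Z)  (in 6 steps)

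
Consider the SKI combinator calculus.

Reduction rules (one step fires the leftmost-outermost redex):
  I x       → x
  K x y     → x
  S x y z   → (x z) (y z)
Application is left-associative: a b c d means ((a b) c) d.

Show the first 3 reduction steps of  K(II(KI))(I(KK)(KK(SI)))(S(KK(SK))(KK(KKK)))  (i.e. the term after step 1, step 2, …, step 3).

Answer: after 3 steps: KI(S(KK(SK))(KK(KKK)))

Derivation:
  start: K(II(KI))(I(KK)(KK(SI)))(S(KK(SK))(KK(KKK)))
  [1] II(KI)(S(KK(SK))(KK(KKK)))
  [2] I(KI)(S(KK(SK))(KK(KKK)))
  [3] KI(S(KK(SK))(KK(KKK)))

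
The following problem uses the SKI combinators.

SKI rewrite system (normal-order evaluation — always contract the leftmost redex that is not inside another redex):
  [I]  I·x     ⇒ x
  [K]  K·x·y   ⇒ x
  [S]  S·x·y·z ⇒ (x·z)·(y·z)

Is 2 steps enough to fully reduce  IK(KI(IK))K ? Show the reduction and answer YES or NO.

Answer: NO — after 2 steps the term is KI(IK), not yet normal

Working:
  start: IK(KI(IK))K
  [1] K(KI(IK))K
  [2] KI(IK)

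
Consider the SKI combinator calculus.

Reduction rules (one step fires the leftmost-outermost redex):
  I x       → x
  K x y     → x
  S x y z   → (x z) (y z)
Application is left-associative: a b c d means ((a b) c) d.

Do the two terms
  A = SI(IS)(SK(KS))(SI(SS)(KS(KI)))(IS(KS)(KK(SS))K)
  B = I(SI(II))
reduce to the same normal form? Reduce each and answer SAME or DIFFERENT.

Answer: DIFFERENT — A ⇓ S(KK)(S(SSS)(S(KK))), B ⇓ SII

Derivation:
Term A:
  start: SI(IS)(SK(KS))(SI(SS)(KS(KI)))(IS(KS)(KK(SS))K)
  [1] I(SK(KS))(IS(SK(KS)))(SI(SS)(KS(KI)))(IS(KS)(KK(SS))K)
  [2] SK(KS)(IS(SK(KS)))(SI(SS)(KS(KI)))(IS(KS)(KK(SS))K)
  [3] K(IS(SK(KS)))(KS(IS(SK(KS))))(SI(SS)(KS(KI)))(IS(KS)(KK(SS))K)
  [4] IS(SK(KS))(SI(SS)(KS(KI)))(IS(KS)(KK(SS))K)
  [5] S(SK(KS))(SI(SS)(KS(KI)))(IS(KS)(KK(SS))K)
  [6] SK(KS)(IS(KS)(KK(SS))K)(SI(SS)(KS(KI))(IS(KS)(KK(SS))K))
  [7] K(IS(KS)(KK(SS))K)(KS(IS(KS)(KK(SS))K))(SI(SS)(KS(KI))(IS(KS)(KK(SS))K))
  [8] IS(KS)(KK(SS))K(SI(SS)(KS(KI))(IS(KS)(KK(SS))K))
  [9] S(KS)(KK(SS))K(SI(SS)(KS(KI))(IS(KS)(KK(SS))K))
  [10] KSK(KK(SS)K)(SI(SS)(KS(KI))(IS(KS)(KK(SS))K))
  [11] S(KK(SS)K)(SI(SS)(KS(KI))(IS(KS)(KK(SS))K))
  [12] S(KK)(SI(SS)(KS(KI))(IS(KS)(KK(SS))K))
  [13] S(KK)(I(KS(KI))(SS(KS(KI)))(IS(KS)(KK(SS))K))
  [14] S(KK)(KS(KI)(SS(KS(KI)))(IS(KS)(KK(SS))K))
  [15] S(KK)(S(SS(KS(KI)))(IS(KS)(KK(SS))K))
  [16] S(KK)(S(SSS)(IS(KS)(KK(SS))K))
  [17] S(KK)(S(SSS)(S(KS)(KK(SS))K))
  [18] S(KK)(S(SSS)(KSK(KK(SS)K)))
  [19] S(KK)(S(SSS)(S(KK(SS)K)))
  [20] S(KK)(S(SSS)(S(KK)))

Term B:
  start: I(SI(II))
  [1] SI(II)
  [2] SII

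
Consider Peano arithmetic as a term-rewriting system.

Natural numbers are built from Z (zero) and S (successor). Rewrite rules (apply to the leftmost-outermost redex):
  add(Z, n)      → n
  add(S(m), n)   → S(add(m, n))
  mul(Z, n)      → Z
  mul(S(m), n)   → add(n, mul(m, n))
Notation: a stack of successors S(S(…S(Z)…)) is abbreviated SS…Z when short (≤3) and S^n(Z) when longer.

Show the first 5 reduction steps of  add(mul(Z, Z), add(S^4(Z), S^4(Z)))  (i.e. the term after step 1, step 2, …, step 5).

Answer: after 5 steps: S(S(S(add(SZ, S^4(Z)))))

Working:
  start: add(mul(Z, Z), add(S^4(Z), S^4(Z)))
  →1  add(Z, add(S^4(Z), S^4(Z)))
  →2  add(S^4(Z), S^4(Z))
  →3  S(add(SSSZ, S^4(Z)))
  →4  S(S(add(SSZ, S^4(Z))))
  →5  S(S(S(add(SZ, S^4(Z)))))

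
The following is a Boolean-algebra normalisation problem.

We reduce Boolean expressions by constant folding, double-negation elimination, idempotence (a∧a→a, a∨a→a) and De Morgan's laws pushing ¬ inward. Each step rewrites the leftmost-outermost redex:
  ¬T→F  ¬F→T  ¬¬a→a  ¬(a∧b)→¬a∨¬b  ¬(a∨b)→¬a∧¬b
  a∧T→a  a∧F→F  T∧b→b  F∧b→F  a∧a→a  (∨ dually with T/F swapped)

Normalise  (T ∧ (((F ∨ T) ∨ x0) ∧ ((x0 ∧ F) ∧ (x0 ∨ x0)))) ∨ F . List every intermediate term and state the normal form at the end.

Answer: normal form = F  (in 7 steps)

Reduction:
  start: (T ∧ (((F ∨ T) ∨ x0) ∧ ((x0 ∧ F) ∧ (x0 ∨ x0)))) ∨ F
  step 1: T ∧ (((F ∨ T) ∨ x0) ∧ ((x0 ∧ F) ∧ (x0 ∨ x0)))
  step 2: ((F ∨ T) ∨ x0) ∧ ((x0 ∧ F) ∧ (x0 ∨ x0))
  step 3: (T ∨ x0) ∧ ((x0 ∧ F) ∧ (x0 ∨ x0))
  step 4: T ∧ ((x0 ∧ F) ∧ (x0 ∨ x0))
  step 5: (x0 ∧ F) ∧ (x0 ∨ x0)
  step 6: F ∧ (x0 ∨ x0)
  step 7: F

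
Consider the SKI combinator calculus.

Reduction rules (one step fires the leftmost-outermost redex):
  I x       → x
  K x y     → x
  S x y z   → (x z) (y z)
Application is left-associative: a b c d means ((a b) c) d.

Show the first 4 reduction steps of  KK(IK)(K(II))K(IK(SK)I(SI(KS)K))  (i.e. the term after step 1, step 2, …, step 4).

Answer: after 4 steps: I

Reduction:
  start: KK(IK)(K(II))K(IK(SK)I(SI(KS)K))
  →1  K(K(II))K(IK(SK)I(SI(KS)K))
  →2  K(II)(IK(SK)I(SI(KS)K))
  →3  II
  →4  I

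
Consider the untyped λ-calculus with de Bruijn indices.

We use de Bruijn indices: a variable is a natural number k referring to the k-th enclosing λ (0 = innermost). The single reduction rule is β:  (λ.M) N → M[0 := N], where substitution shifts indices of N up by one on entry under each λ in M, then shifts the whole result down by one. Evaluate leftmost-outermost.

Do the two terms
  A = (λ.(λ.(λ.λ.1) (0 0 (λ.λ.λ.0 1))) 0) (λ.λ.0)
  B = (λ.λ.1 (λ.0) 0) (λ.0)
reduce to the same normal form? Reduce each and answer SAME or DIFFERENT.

Term A:
  start: (λ.(λ.(λ.λ.1) (0 0 (λ.λ.λ.0 1))) 0) (λ.λ.0)
  →1  (λ.(λ.λ.1) (0 0 (λ.λ.λ.0 1))) (λ.λ.0)
  →2  (λ.λ.1) ((λ.λ.0) (λ.λ.0) (λ.λ.λ.0 1))
  →3  λ.(λ.λ.0) (λ.λ.0) (λ.λ.λ.0 1)
  →4  λ.(λ.0) (λ.λ.λ.0 1)
  →5  λ.λ.λ.λ.0 1

Term B:
  start: (λ.λ.1 (λ.0) 0) (λ.0)
  →1  λ.(λ.0) (λ.0) 0
  →2  λ.(λ.0) 0
  →3  λ.0

Answer: DIFFERENT — A ⇓ λ.λ.λ.λ.0 1, B ⇓ λ.0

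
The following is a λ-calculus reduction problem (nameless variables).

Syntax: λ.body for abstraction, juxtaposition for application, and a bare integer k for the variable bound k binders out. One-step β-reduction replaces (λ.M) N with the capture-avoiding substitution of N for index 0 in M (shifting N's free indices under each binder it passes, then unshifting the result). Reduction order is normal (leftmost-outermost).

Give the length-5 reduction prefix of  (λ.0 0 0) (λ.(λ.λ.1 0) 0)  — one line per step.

Answer: after 5 steps: (λ.λ.1 0) (λ.(λ.λ.1 0) 0)

Derivation:
  start: (λ.0 0 0) (λ.(λ.λ.1 0) 0)
  [1] (λ.(λ.λ.1 0) 0) (λ.(λ.λ.1 0) 0) (λ.(λ.λ.1 0) 0)
  [2] (λ.λ.1 0) (λ.(λ.λ.1 0) 0) (λ.(λ.λ.1 0) 0)
  [3] (λ.(λ.(λ.λ.1 0) 0) 0) (λ.(λ.λ.1 0) 0)
  [4] (λ.(λ.λ.1 0) 0) (λ.(λ.λ.1 0) 0)
  [5] (λ.λ.1 0) (λ.(λ.λ.1 0) 0)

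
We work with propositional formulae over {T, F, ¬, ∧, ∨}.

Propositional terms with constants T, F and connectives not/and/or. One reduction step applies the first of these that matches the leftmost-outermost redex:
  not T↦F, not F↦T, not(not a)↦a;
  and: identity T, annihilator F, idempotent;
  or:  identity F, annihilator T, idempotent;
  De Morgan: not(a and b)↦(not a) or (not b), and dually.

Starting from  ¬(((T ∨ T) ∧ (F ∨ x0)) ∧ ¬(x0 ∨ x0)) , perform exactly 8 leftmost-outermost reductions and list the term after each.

  start: ¬(((T ∨ T) ∧ (F ∨ x0)) ∧ ¬(x0 ∨ x0))
  →1  ¬((T ∨ T) ∧ (F ∨ x0)) ∨ ¬¬(x0 ∨ x0)
  →2  (¬(T ∨ T) ∨ ¬(F ∨ x0)) ∨ ¬¬(x0 ∨ x0)
  →3  ((¬T ∧ ¬T) ∨ ¬(F ∨ x0)) ∨ ¬¬(x0 ∨ x0)
  →4  (¬T ∨ ¬(F ∨ x0)) ∨ ¬¬(x0 ∨ x0)
  →5  (F ∨ ¬(F ∨ x0)) ∨ ¬¬(x0 ∨ x0)
  →6  ¬(F ∨ x0) ∨ ¬¬(x0 ∨ x0)
  →7  (¬F ∧ ¬x0) ∨ ¬¬(x0 ∨ x0)
  →8  (T ∧ ¬x0) ∨ ¬¬(x0 ∨ x0)

Answer: after 8 steps: (T ∧ ¬x0) ∨ ¬¬(x0 ∨ x0)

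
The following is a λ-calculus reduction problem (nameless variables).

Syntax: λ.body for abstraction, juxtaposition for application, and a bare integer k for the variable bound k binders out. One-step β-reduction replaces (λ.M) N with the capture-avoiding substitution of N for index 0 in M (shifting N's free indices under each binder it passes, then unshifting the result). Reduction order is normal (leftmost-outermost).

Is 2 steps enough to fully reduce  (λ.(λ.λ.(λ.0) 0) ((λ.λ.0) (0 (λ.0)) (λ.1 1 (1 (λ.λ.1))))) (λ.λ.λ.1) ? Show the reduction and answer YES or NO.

Answer: NO — after 2 steps the term is λ.(λ.0) 0, not yet normal

Working:
  start: (λ.(λ.λ.(λ.0) 0) ((λ.λ.0) (0 (λ.0)) (λ.1 1 (1 (λ.λ.1))))) (λ.λ.λ.1)
  step 1: (λ.λ.(λ.0) 0) ((λ.λ.0) ((λ.λ.λ.1) (λ.0)) (λ.(λ.λ.λ.1) (λ.λ.λ.1) ((λ.λ.λ.1) (λ.λ.1))))
  step 2: λ.(λ.0) 0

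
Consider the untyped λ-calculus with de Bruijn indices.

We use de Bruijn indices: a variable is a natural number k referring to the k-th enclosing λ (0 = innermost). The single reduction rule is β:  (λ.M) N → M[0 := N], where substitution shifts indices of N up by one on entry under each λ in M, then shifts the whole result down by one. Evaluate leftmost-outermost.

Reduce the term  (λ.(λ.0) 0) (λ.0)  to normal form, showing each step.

  start: (λ.(λ.0) 0) (λ.0)
  [1] (λ.0) (λ.0)
  [2] λ.0

Answer: normal form = λ.0  (in 2 steps)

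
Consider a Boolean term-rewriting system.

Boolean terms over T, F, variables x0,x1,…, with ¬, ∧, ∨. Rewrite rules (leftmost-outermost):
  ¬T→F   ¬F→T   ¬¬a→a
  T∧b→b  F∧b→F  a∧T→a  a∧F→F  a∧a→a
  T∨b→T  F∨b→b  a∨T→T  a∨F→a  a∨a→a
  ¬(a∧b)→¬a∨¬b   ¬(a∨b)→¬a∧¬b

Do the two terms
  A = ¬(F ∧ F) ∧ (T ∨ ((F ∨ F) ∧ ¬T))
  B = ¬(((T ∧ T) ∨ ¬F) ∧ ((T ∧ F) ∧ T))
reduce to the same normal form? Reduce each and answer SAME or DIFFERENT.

Term A:
  start: ¬(F ∧ F) ∧ (T ∨ ((F ∨ F) ∧ ¬T))
  [1] (¬F ∨ ¬F) ∧ (T ∨ ((F ∨ F) ∧ ¬T))
  [2] ¬F ∧ (T ∨ ((F ∨ F) ∧ ¬T))
  [3] T ∧ (T ∨ ((F ∨ F) ∧ ¬T))
  [4] T ∨ ((F ∨ F) ∧ ¬T)
  [5] T

Term B:
  start: ¬(((T ∧ T) ∨ ¬F) ∧ ((T ∧ F) ∧ T))
  [1] ¬((T ∧ T) ∨ ¬F) ∨ ¬((T ∧ F) ∧ T)
  [2] (¬(T ∧ T) ∧ ¬¬F) ∨ ¬((T ∧ F) ∧ T)
  [3] ((¬T ∨ ¬T) ∧ ¬¬F) ∨ ¬((T ∧ F) ∧ T)
  [4] (¬T ∧ ¬¬F) ∨ ¬((T ∧ F) ∧ T)
  [5] (F ∧ ¬¬F) ∨ ¬((T ∧ F) ∧ T)
  [6] F ∨ ¬((T ∧ F) ∧ T)
  [7] ¬((T ∧ F) ∧ T)
  [8] ¬(T ∧ F) ∨ ¬T
  [9] (¬T ∨ ¬F) ∨ ¬T
  [10] (F ∨ ¬F) ∨ ¬T
  [11] ¬F ∨ ¬T
  [12] T ∨ ¬T
  [13] T

Answer: SAME — A ⇓ T, B ⇓ T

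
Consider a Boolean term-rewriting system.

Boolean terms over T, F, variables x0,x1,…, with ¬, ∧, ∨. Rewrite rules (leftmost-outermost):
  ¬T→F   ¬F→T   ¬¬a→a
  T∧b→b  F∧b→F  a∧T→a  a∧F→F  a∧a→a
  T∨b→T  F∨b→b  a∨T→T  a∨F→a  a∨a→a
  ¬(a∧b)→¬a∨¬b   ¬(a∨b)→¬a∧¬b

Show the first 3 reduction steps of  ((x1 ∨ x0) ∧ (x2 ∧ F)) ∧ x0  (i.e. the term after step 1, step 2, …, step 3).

  start: ((x1 ∨ x0) ∧ (x2 ∧ F)) ∧ x0
  step 1: ((x1 ∨ x0) ∧ F) ∧ x0
  step 2: F ∧ x0
  step 3: F

Answer: after 3 steps: F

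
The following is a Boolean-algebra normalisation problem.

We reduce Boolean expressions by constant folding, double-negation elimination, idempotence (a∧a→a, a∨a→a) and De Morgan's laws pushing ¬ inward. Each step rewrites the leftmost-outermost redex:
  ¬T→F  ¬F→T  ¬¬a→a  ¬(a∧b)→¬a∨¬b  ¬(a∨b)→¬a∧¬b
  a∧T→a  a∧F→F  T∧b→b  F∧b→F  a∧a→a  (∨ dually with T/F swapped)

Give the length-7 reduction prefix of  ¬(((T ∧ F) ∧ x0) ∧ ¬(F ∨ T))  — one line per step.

  start: ¬(((T ∧ F) ∧ x0) ∧ ¬(F ∨ T))
  step 1: ¬((T ∧ F) ∧ x0) ∨ ¬¬(F ∨ T)
  step 2: (¬(T ∧ F) ∨ ¬x0) ∨ ¬¬(F ∨ T)
  step 3: ((¬T ∨ ¬F) ∨ ¬x0) ∨ ¬¬(F ∨ T)
  step 4: ((F ∨ ¬F) ∨ ¬x0) ∨ ¬¬(F ∨ T)
  step 5: (¬F ∨ ¬x0) ∨ ¬¬(F ∨ T)
  step 6: (T ∨ ¬x0) ∨ ¬¬(F ∨ T)
  step 7: T ∨ ¬¬(F ∨ T)

Answer: after 7 steps: T ∨ ¬¬(F ∨ T)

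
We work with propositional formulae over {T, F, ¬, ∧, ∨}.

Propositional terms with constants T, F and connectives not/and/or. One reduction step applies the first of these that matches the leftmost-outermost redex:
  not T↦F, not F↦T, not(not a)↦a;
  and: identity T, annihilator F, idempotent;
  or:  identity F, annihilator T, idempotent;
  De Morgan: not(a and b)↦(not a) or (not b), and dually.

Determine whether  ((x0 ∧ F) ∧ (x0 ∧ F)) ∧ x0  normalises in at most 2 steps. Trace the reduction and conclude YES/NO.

  start: ((x0 ∧ F) ∧ (x0 ∧ F)) ∧ x0
  step 1: (x0 ∧ F) ∧ x0
  step 2: F ∧ x0

Answer: NO — after 2 steps the term is F ∧ x0, not yet normal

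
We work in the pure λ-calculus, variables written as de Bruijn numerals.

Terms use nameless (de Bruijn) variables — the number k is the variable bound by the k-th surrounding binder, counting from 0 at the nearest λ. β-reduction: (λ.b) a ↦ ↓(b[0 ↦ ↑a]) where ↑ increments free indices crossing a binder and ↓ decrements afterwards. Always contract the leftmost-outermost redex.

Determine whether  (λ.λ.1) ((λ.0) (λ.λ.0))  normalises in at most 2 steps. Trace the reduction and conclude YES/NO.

  start: (λ.λ.1) ((λ.0) (λ.λ.0))
  [1] λ.(λ.0) (λ.λ.0)
  [2] λ.λ.λ.0

Answer: YES — reaches normal form λ.λ.λ.0 in 2 ≤ 2 steps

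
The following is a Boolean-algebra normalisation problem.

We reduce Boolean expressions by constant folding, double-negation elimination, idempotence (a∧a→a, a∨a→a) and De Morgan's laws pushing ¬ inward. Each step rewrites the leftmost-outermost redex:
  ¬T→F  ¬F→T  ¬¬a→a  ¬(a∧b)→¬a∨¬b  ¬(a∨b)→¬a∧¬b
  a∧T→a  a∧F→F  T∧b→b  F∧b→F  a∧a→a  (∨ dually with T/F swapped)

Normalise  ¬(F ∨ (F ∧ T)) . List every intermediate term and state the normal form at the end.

  start: ¬(F ∨ (F ∧ T))
  step 1: ¬F ∧ ¬(F ∧ T)
  step 2: T ∧ ¬(F ∧ T)
  step 3: ¬(F ∧ T)
  step 4: ¬F ∨ ¬T
  step 5: T ∨ ¬T
  step 6: T

Answer: normal form = T  (in 6 steps)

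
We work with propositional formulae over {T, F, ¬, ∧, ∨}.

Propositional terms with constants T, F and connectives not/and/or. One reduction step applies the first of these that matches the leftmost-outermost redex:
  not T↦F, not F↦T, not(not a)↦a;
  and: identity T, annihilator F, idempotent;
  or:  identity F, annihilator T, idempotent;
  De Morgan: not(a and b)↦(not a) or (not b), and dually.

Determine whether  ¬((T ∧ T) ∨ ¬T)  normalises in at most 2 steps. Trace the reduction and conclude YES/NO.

  start: ¬((T ∧ T) ∨ ¬T)
  →1  ¬(T ∧ T) ∧ ¬¬T
  →2  (¬T ∨ ¬T) ∧ ¬¬T

Answer: NO — after 2 steps the term is (¬T ∨ ¬T) ∧ ¬¬T, not yet normal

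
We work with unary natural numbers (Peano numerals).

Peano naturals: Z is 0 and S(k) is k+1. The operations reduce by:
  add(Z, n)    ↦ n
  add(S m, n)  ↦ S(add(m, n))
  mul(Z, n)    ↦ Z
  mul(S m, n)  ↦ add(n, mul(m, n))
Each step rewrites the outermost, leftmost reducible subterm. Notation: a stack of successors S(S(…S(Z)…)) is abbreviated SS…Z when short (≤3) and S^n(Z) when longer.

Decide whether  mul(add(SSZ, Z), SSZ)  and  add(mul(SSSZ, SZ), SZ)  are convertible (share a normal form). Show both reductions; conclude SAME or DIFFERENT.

Term A:
  start: mul(add(SSZ, Z), SSZ)
  step 1: mul(S(add(SZ, Z)), SSZ)
  step 2: add(SSZ, mul(add(SZ, Z), SSZ))
  step 3: S(add(SZ, mul(add(SZ, Z), SSZ)))
  step 4: S(S(add(Z, mul(add(SZ, Z), SSZ))))
  step 5: S(S(mul(add(SZ, Z), SSZ)))
  step 6: S(S(mul(S(add(Z, Z)), SSZ)))
  step 7: S(S(add(SSZ, mul(add(Z, Z), SSZ))))
  step 8: S(S(S(add(SZ, mul(add(Z, Z), SSZ)))))
  step 9: S(S(S(S(add(Z, mul(add(Z, Z), SSZ))))))
  step 10: S(S(S(S(mul(add(Z, Z), SSZ)))))
  step 11: S(S(S(S(mul(Z, SSZ)))))
  step 12: S^4(Z)

Term B:
  start: add(mul(SSSZ, SZ), SZ)
  step 1: add(add(SZ, mul(SSZ, SZ)), SZ)
  step 2: add(S(add(Z, mul(SSZ, SZ))), SZ)
  step 3: S(add(add(Z, mul(SSZ, SZ)), SZ))
  step 4: S(add(mul(SSZ, SZ), SZ))
  step 5: S(add(add(SZ, mul(SZ, SZ)), SZ))
  step 6: S(add(S(add(Z, mul(SZ, SZ))), SZ))
  step 7: S(S(add(add(Z, mul(SZ, SZ)), SZ)))
  step 8: S(S(add(mul(SZ, SZ), SZ)))
  step 9: S(S(add(add(SZ, mul(Z, SZ)), SZ)))
  step 10: S(S(add(S(add(Z, mul(Z, SZ))), SZ)))
  step 11: S(S(S(add(add(Z, mul(Z, SZ)), SZ))))
  step 12: S(S(S(add(mul(Z, SZ), SZ))))
  step 13: S(S(S(add(Z, SZ))))
  step 14: S^4(Z)

Answer: SAME — A ⇓ S^4(Z), B ⇓ S^4(Z)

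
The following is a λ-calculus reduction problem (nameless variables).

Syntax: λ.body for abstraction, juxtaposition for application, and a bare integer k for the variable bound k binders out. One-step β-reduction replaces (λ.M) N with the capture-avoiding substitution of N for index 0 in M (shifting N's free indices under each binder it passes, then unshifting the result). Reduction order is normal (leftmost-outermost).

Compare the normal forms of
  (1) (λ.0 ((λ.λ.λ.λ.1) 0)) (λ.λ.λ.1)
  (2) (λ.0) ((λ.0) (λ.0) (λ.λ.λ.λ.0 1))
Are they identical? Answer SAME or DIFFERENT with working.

Term A:
  start: (λ.0 ((λ.λ.λ.λ.1) 0)) (λ.λ.λ.1)
  step 1: (λ.λ.λ.1) ((λ.λ.λ.λ.1) (λ.λ.λ.1))
  step 2: λ.λ.1

Term B:
  start: (λ.0) ((λ.0) (λ.0) (λ.λ.λ.λ.0 1))
  step 1: (λ.0) (λ.0) (λ.λ.λ.λ.0 1)
  step 2: (λ.0) (λ.λ.λ.λ.0 1)
  step 3: λ.λ.λ.λ.0 1

Answer: DIFFERENT — A ⇓ λ.λ.1, B ⇓ λ.λ.λ.λ.0 1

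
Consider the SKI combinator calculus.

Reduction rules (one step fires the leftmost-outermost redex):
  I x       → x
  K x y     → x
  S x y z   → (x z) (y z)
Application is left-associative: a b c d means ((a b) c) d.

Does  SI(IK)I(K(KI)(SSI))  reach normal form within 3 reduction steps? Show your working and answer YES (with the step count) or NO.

  start: SI(IK)I(K(KI)(SSI))
  →1  II(IKI)(K(KI)(SSI))
  →2  I(IKI)(K(KI)(SSI))
  →3  IKI(K(KI)(SSI))

Answer: NO — after 3 steps the term is IKI(K(KI)(SSI)), not yet normal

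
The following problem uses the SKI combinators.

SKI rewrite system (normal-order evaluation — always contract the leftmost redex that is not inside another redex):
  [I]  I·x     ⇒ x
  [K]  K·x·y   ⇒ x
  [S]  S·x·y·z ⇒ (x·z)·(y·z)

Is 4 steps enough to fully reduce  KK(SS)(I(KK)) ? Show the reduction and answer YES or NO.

Answer: YES — reaches normal form K(KK) in 2 ≤ 4 steps

Derivation:
  start: KK(SS)(I(KK))
  [1] K(I(KK))
  [2] K(KK)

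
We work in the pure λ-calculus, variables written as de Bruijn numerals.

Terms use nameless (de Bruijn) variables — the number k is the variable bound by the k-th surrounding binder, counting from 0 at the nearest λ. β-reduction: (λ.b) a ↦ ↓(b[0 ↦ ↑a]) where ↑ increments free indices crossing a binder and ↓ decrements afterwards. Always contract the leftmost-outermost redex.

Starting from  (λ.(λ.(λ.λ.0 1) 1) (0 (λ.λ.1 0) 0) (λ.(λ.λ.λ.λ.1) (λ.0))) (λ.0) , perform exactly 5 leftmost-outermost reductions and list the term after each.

  start: (λ.(λ.(λ.λ.0 1) 1) (0 (λ.λ.1 0) 0) (λ.(λ.λ.λ.λ.1) (λ.0))) (λ.0)
  [1] (λ.(λ.λ.0 1) (λ.0)) ((λ.0) (λ.λ.1 0) (λ.0)) (λ.(λ.λ.λ.λ.1) (λ.0))
  [2] (λ.λ.0 1) (λ.0) (λ.(λ.λ.λ.λ.1) (λ.0))
  [3] (λ.0 (λ.0)) (λ.(λ.λ.λ.λ.1) (λ.0))
  [4] (λ.(λ.λ.λ.λ.1) (λ.0)) (λ.0)
  [5] (λ.λ.λ.λ.1) (λ.0)

Answer: after 5 steps: (λ.λ.λ.λ.1) (λ.0)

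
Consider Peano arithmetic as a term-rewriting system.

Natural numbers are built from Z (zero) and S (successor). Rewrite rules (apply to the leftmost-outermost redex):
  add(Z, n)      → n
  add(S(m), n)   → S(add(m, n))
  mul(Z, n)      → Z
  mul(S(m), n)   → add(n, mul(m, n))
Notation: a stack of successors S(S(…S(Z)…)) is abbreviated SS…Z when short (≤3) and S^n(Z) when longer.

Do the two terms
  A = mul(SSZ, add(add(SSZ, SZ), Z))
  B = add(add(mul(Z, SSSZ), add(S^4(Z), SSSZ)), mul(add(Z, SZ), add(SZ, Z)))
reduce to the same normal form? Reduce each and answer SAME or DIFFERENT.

Term A:
  start: mul(SSZ, add(add(SSZ, SZ), Z))
  →1  add(add(add(SSZ, SZ), Z), mul(SZ, add(add(SSZ, SZ), Z)))
  →2  add(add(S(add(SZ, SZ)), Z), mul(SZ, add(add(SSZ, SZ), Z)))
  →3  add(S(add(add(SZ, SZ), Z)), mul(SZ, add(add(SSZ, SZ), Z)))
  →4  S(add(add(add(SZ, SZ), Z), mul(SZ, add(add(SSZ, SZ), Z))))
  →5  S(add(add(S(add(Z, SZ)), Z), mul(SZ, add(add(SSZ, SZ), Z))))
  →6  S(add(S(add(add(Z, SZ), Z)), mul(SZ, add(add(SSZ, SZ), Z))))
  →7  S(S(add(add(add(Z, SZ), Z), mul(SZ, add(add(SSZ, SZ), Z)))))
  →8  S(S(add(add(SZ, Z), mul(SZ, add(add(SSZ, SZ), Z)))))
  →9  S(S(add(S(add(Z, Z)), mul(SZ, add(add(SSZ, SZ), Z)))))
  →10  S(S(S(add(add(Z, Z), mul(SZ, add(add(SSZ, SZ), Z))))))
  →11  S(S(S(add(Z, mul(SZ, add(add(SSZ, SZ), Z))))))
  →12  S(S(S(mul(SZ, add(add(SSZ, SZ), Z)))))
  →13  S(S(S(add(add(add(SSZ, SZ), Z), mul(Z, add(add(SSZ, SZ), Z))))))
  →14  S(S(S(add(add(S(add(SZ, SZ)), Z), mul(Z, add(add(SSZ, SZ), Z))))))
  →15  S(S(S(add(S(add(add(SZ, SZ), Z)), mul(Z, add(add(SSZ, SZ), Z))))))
  →16  S(S(S(S(add(add(add(SZ, SZ), Z), mul(Z, add(add(SSZ, SZ), Z)))))))
  →17  S(S(S(S(add(add(S(add(Z, SZ)), Z), mul(Z, add(add(SSZ, SZ), Z)))))))
  →18  S(S(S(S(add(S(add(add(Z, SZ), Z)), mul(Z, add(add(SSZ, SZ), Z)))))))
  →19  S(S(S(S(S(add(add(add(Z, SZ), Z), mul(Z, add(add(SSZ, SZ), Z))))))))
  →20  S(S(S(S(S(add(add(SZ, Z), mul(Z, add(add(SSZ, SZ), Z))))))))
  →21  S(S(S(S(S(add(S(add(Z, Z)), mul(Z, add(add(SSZ, SZ), Z))))))))
  →22  S(S(S(S(S(S(add(add(Z, Z), mul(Z, add(add(SSZ, SZ), Z)))))))))
  →23  S(S(S(S(S(S(add(Z, mul(Z, add(add(SSZ, SZ), Z)))))))))
  →24  S(S(S(S(S(S(mul(Z, add(add(SSZ, SZ), Z))))))))
  →25  S^6(Z)

Term B:
  start: add(add(mul(Z, SSSZ), add(S^4(Z), SSSZ)), mul(add(Z, SZ), add(SZ, Z)))
  →1  add(add(Z, add(S^4(Z), SSSZ)), mul(add(Z, SZ), add(SZ, Z)))
  →2  add(add(S^4(Z), SSSZ), mul(add(Z, SZ), add(SZ, Z)))
  →3  add(S(add(SSSZ, SSSZ)), mul(add(Z, SZ), add(SZ, Z)))
  →4  S(add(add(SSSZ, SSSZ), mul(add(Z, SZ), add(SZ, Z))))
  →5  S(add(S(add(SSZ, SSSZ)), mul(add(Z, SZ), add(SZ, Z))))
  →6  S(S(add(add(SSZ, SSSZ), mul(add(Z, SZ), add(SZ, Z)))))
  →7  S(S(add(S(add(SZ, SSSZ)), mul(add(Z, SZ), add(SZ, Z)))))
  →8  S(S(S(add(add(SZ, SSSZ), mul(add(Z, SZ), add(SZ, Z))))))
  →9  S(S(S(add(S(add(Z, SSSZ)), mul(add(Z, SZ), add(SZ, Z))))))
  →10  S(S(S(S(add(add(Z, SSSZ), mul(add(Z, SZ), add(SZ, Z)))))))
  →11  S(S(S(S(add(SSSZ, mul(add(Z, SZ), add(SZ, Z)))))))
  →12  S(S(S(S(S(add(SSZ, mul(add(Z, SZ), add(SZ, Z))))))))
  →13  S(S(S(S(S(S(add(SZ, mul(add(Z, SZ), add(SZ, Z)))))))))
  →14  S(S(S(S(S(S(S(add(Z, mul(add(Z, SZ), add(SZ, Z))))))))))
  →15  S(S(S(S(S(S(S(mul(add(Z, SZ), add(SZ, Z)))))))))
  →16  S(S(S(S(S(S(S(mul(SZ, add(SZ, Z)))))))))
  →17  S(S(S(S(S(S(S(add(add(SZ, Z), mul(Z, add(SZ, Z))))))))))
  →18  S(S(S(S(S(S(S(add(S(add(Z, Z)), mul(Z, add(SZ, Z))))))))))
  →19  S(S(S(S(S(S(S(S(add(add(Z, Z), mul(Z, add(SZ, Z)))))))))))
  →20  S(S(S(S(S(S(S(S(add(Z, mul(Z, add(SZ, Z)))))))))))
  →21  S(S(S(S(S(S(S(S(mul(Z, add(SZ, Z))))))))))
  →22  S^8(Z)

Answer: DIFFERENT — A ⇓ S^6(Z), B ⇓ S^8(Z)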